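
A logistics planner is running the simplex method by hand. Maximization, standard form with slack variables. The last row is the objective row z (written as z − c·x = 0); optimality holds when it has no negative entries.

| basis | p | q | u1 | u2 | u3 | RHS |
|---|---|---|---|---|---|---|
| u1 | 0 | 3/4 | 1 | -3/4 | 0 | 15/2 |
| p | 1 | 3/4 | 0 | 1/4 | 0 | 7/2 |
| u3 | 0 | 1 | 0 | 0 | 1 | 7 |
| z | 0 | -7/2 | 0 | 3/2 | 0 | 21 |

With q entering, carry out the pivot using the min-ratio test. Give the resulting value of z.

Ratio test on column q — row 1: (15/2)/(3/4) = 10; row 2: (7/2)/(3/4) = 14/3; row 3: 7/1 = 7. Minimum is 14/3 at row 2 (p leaves); pivot element 3/4.
Pivot on row 2; the z-row RHS becomes 21 − (-7/2)·(14/3) = 112/3.

112/3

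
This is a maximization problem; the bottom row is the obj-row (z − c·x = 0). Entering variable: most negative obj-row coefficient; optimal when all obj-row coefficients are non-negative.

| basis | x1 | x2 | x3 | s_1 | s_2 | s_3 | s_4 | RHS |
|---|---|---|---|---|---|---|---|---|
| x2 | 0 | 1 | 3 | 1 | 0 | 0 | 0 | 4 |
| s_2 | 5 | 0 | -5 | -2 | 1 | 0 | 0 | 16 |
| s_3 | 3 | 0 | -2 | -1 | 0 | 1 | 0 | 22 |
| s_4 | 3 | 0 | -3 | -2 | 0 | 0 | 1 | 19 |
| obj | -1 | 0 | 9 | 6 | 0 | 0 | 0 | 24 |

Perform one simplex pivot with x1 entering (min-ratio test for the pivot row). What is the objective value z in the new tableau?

136/5

Ratio test on column x1 — row 1: entry 0 ≤ 0; row 2: 16/5 = 16/5; row 3: 22/3 = 22/3; row 4: 19/3 = 19/3. Minimum is 16/5 at row 2 (s_2 leaves); pivot element 5.
Pivot on row 2; the obj-row RHS becomes 24 − (-1)·(16/5) = 136/5.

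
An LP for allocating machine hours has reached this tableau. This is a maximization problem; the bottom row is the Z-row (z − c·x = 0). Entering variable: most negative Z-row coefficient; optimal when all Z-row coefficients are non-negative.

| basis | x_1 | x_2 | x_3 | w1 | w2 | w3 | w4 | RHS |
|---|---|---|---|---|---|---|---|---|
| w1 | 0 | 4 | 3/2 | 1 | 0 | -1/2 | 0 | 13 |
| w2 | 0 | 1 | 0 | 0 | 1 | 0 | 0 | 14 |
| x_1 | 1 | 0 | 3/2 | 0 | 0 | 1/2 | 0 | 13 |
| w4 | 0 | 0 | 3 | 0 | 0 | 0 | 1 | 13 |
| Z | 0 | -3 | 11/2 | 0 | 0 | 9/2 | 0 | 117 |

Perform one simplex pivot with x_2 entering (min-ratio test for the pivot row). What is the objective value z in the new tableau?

Ratio test on column x_2 — row 1: 13/4 = 13/4; row 2: 14/1 = 14; row 3: entry 0 ≤ 0; row 4: entry 0 ≤ 0. Minimum is 13/4 at row 1 (w1 leaves); pivot element 4.
Pivot on row 1; the Z-row RHS becomes 117 − (-3)·(13/4) = 507/4.

507/4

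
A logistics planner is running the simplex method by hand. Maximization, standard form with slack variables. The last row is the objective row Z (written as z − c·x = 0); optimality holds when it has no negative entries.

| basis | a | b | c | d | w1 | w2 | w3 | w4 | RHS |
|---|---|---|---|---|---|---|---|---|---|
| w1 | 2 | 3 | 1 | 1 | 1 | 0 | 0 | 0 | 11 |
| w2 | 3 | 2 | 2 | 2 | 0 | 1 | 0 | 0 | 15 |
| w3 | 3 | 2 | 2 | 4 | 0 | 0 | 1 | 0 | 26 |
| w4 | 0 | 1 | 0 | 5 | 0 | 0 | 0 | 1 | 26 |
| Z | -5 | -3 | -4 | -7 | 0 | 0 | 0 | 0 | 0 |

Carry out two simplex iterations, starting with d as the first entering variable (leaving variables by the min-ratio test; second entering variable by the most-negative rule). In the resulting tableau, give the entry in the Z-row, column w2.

Ratio test on column d — row 1: 11/1 = 11; row 2: 15/2 = 15/2; row 3: 26/4 = 13/2; row 4: 26/5 = 26/5. Minimum is 26/5 at row 4 (w4 leaves); pivot element 5.
Divide row 4 by 5; eliminate column d from the other rows.
Second iteration: most negative Z-row entry is -5 in column a, so a enters.
Ratio test on column a — row 1: (29/5)/2 = 29/10; row 2: (23/5)/3 = 23/15; row 3: (26/5)/3 = 26/15; row 4: entry 0 ≤ 0. Minimum is 23/15 at row 2 (w2 leaves); pivot element 3.
Divide row 2 by 3; eliminate column a from the other rows.
After both pivots, the entry at the Z-row, column w2 is 5/3.

5/3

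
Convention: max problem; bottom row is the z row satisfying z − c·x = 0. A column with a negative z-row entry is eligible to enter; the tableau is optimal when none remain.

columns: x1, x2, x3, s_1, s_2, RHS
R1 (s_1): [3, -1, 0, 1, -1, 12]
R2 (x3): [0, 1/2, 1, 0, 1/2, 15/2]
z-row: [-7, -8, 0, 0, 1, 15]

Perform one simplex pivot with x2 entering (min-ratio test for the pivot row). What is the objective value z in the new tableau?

Ratio test on column x2 — row 1: entry -1 ≤ 0; row 2: (15/2)/(1/2) = 15. Minimum is 15 at row 2 (x3 leaves); pivot element 1/2.
Pivot on row 2; the z-row RHS becomes 15 − (-8)·15 = 135.

135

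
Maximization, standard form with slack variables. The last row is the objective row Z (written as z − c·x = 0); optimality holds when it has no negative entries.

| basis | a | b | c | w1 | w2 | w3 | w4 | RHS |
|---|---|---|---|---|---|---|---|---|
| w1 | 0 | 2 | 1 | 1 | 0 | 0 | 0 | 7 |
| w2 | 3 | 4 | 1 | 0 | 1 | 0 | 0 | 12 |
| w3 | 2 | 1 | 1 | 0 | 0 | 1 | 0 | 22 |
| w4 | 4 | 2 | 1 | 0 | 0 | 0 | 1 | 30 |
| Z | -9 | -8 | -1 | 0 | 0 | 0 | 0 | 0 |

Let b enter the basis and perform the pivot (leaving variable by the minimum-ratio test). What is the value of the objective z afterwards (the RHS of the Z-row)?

Ratio test on column b — row 1: 7/2 = 7/2; row 2: 12/4 = 3; row 3: 22/1 = 22; row 4: 30/2 = 15. Minimum is 3 at row 2 (w2 leaves); pivot element 4.
Pivot on row 2; the Z-row RHS becomes 0 − (-8)·3 = 24.

24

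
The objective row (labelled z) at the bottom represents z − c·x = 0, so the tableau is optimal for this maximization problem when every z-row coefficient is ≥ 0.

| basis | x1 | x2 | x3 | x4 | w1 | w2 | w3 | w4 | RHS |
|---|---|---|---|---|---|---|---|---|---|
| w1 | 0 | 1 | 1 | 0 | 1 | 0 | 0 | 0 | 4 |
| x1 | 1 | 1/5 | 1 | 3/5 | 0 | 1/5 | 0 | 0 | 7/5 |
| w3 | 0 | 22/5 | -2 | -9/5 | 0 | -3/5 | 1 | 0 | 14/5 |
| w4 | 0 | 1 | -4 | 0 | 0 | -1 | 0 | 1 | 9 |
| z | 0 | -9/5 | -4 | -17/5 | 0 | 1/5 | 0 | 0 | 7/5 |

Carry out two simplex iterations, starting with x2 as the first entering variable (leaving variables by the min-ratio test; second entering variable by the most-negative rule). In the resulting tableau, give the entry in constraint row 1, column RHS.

5/3

Ratio test on column x2 — row 1: 4/1 = 4; row 2: (7/5)/(1/5) = 7; row 3: (14/5)/(22/5) = 7/11; row 4: 9/1 = 9. Minimum is 7/11 at row 3 (w3 leaves); pivot element 22/5.
Divide row 3 by 22/5; eliminate column x2 from the other rows.
Second iteration: most negative z-row entry is -53/11 in column x3, so x3 enters.
Ratio test on column x3 — row 1: (37/11)/(16/11) = 37/16; row 2: (14/11)/(12/11) = 7/6; row 3: entry -5/11 ≤ 0; row 4: entry -39/11 ≤ 0. Minimum is 7/6 at row 2 (x1 leaves); pivot element 12/11.
Divide row 2 by 12/11; eliminate column x3 from the other rows.
After both pivots, the entry at constraint row 1, column RHS is 5/3.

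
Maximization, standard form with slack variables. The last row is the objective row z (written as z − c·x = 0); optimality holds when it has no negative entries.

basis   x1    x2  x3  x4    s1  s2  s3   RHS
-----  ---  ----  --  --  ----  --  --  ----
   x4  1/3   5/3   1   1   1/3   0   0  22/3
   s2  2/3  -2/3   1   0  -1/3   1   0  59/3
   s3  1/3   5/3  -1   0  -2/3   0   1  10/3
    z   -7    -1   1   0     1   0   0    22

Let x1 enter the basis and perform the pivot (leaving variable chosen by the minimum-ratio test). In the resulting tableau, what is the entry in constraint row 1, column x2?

0

Ratio test on column x1 — row 1: (22/3)/(1/3) = 22; row 2: (59/3)/(2/3) = 59/2; row 3: (10/3)/(1/3) = 10. Minimum is 10 at row 3 (s3 leaves); pivot element 1/3.
Divide row 3 by 1/3; eliminate column x1 from the other rows.
Row 1 update in column x2: 5/3 − (1/3)·5 = 0.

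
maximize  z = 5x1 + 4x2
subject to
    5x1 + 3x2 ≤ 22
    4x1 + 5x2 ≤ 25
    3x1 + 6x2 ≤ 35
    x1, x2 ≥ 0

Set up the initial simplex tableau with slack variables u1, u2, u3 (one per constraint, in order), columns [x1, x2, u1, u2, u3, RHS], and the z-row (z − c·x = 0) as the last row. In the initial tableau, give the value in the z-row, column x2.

-4

The z-row carries the negated objective coefficients: the x2 entry is -4.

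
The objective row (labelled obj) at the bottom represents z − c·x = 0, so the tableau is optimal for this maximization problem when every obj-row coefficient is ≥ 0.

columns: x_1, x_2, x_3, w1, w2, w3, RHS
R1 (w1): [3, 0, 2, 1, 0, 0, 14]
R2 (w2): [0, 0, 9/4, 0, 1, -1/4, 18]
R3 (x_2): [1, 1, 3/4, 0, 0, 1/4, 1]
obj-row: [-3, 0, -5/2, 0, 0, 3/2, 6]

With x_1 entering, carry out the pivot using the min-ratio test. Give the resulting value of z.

9

Ratio test on column x_1 — row 1: 14/3 = 14/3; row 2: entry 0 ≤ 0; row 3: 1/1 = 1. Minimum is 1 at row 3 (x_2 leaves); pivot element 1.
Pivot on row 3; the obj-row RHS becomes 6 − (-3)·1 = 9.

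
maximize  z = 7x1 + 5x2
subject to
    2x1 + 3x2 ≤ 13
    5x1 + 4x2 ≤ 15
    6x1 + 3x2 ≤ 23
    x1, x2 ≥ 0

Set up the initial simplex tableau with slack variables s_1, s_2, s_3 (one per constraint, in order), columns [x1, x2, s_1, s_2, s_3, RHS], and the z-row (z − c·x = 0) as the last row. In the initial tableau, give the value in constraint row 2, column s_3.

0

Slack s_3 belongs to constraint 3; its column is the unit vector e_3, so the entry in row 2 is 0.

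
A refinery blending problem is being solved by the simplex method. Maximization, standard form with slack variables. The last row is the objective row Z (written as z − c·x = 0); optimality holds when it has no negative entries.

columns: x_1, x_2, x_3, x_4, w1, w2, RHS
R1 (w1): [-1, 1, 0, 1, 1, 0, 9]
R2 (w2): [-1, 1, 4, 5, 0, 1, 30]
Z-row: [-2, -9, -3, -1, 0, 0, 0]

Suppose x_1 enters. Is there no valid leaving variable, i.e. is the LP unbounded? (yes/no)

Every constraint-row entry in column x_1 is ≤ 0, so increasing x_1 is unbounded.

yes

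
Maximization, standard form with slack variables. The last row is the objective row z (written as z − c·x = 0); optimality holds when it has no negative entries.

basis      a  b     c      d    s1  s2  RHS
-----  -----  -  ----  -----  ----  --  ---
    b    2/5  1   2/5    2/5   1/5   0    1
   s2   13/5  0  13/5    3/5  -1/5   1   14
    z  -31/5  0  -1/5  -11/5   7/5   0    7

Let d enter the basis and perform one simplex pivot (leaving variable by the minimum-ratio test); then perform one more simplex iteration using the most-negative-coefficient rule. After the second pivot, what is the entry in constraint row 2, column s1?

Ratio test on column d — row 1: 1/(2/5) = 5/2; row 2: 14/(3/5) = 70/3. Minimum is 5/2 at row 1 (b leaves); pivot element 2/5.
Divide row 1 by 2/5; eliminate column d from the other rows.
Second iteration: most negative z-row entry is -4 in column a, so a enters.
Ratio test on column a — row 1: (5/2)/1 = 5/2; row 2: (25/2)/2 = 25/4. Minimum is 5/2 at row 1 (d leaves); pivot element 1.
Divide row 1 by 1; eliminate column a from the other rows.
After both pivots, the entry at constraint row 2, column s1 is -3/2.

-3/2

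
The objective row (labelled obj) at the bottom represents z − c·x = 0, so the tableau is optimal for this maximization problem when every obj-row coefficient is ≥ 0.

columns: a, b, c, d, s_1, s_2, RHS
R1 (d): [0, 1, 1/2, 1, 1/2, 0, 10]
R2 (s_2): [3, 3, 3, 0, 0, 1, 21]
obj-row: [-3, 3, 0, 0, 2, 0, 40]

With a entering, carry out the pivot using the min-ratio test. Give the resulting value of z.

61

Ratio test on column a — row 1: entry 0 ≤ 0; row 2: 21/3 = 7. Minimum is 7 at row 2 (s_2 leaves); pivot element 3.
Pivot on row 2; the obj-row RHS becomes 40 − (-3)·7 = 61.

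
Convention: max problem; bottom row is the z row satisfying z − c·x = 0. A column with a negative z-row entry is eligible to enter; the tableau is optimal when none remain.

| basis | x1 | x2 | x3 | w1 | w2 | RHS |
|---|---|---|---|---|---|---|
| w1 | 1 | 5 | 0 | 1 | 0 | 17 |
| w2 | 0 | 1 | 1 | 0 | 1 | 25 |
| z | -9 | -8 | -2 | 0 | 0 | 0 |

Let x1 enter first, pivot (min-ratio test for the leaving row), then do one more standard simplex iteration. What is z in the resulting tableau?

203

Ratio test on column x1 — row 1: 17/1 = 17; row 2: entry 0 ≤ 0. Minimum is 17 at row 1 (w1 leaves); pivot element 1.
Pivot on row 1; the z-row RHS becomes 0 − (-9)·17 = 153.
Next entering variable (most negative z-row entry -2): x3.
Ratio test on column x3 — row 1: entry 0 ≤ 0; row 2: 25/1 = 25. Minimum is 25 at row 2 (w2 leaves); pivot element 1.
After the second pivot the z-row RHS is 153 − (-2)·25 = 203.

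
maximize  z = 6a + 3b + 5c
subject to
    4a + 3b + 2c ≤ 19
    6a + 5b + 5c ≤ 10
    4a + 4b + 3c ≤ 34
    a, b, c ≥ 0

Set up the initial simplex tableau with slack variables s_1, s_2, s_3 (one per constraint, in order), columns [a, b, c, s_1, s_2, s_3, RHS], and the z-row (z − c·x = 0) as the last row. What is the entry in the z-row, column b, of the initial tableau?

-3

The z-row carries the negated objective coefficients: the b entry is -3.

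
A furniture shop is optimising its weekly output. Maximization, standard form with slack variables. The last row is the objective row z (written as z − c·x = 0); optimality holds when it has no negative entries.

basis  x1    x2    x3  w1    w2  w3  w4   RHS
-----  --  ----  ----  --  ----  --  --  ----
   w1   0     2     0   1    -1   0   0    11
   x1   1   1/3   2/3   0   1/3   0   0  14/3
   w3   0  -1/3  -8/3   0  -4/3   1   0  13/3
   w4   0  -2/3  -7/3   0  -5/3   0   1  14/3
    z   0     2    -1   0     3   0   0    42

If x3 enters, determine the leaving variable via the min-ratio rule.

x1

Column x3 entries and ratios — w1: 0 ≤ 0, skip; x1: (14/3)/(2/3) = 7; w3: -8/3 ≤ 0, skip; w4: -7/3 ≤ 0, skip.
Smallest ratio is 7 in the row of x1, so x1 leaves.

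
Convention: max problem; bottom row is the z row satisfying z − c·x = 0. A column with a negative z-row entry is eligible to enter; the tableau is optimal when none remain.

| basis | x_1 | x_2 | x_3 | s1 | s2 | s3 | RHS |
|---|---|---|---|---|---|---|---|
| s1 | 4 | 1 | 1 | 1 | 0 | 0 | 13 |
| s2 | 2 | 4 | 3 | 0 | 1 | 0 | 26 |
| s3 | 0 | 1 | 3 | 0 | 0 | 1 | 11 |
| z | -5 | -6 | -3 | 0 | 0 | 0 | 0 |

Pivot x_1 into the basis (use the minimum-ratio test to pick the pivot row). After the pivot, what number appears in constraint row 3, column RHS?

11

Ratio test on column x_1 — row 1: 13/4 = 13/4; row 2: 26/2 = 13; row 3: entry 0 ≤ 0. Minimum is 13/4 at row 1 (s1 leaves); pivot element 4.
Divide row 1 by 4; eliminate column x_1 from the other rows.
Row 3 update in column RHS: 11 − 0·(13/4) = 11.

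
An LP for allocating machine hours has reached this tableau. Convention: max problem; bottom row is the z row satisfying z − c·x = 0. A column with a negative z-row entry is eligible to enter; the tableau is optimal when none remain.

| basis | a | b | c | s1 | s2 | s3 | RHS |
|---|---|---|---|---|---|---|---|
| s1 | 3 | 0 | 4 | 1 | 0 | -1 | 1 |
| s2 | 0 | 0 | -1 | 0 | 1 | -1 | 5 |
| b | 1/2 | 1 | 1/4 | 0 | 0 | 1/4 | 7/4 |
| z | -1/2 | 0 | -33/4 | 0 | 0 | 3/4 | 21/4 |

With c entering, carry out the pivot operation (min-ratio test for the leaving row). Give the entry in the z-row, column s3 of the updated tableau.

-21/16

Ratio test on column c — row 1: 1/4 = 1/4; row 2: entry -1 ≤ 0; row 3: (7/4)/(1/4) = 7. Minimum is 1/4 at row 1 (s1 leaves); pivot element 4.
Divide row 1 by 4; eliminate column c from the other rows.
z-row update in column s3: 3/4 − (-33/4)·(-1/4) = -21/16.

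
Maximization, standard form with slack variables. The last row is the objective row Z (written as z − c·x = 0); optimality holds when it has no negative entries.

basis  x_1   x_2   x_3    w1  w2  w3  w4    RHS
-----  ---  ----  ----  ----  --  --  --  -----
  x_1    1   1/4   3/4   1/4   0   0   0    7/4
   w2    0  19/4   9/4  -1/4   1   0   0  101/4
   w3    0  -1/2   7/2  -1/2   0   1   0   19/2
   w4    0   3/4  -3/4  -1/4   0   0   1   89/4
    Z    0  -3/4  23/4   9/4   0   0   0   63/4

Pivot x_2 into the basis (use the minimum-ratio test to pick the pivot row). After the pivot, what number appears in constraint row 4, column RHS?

Ratio test on column x_2 — row 1: (7/4)/(1/4) = 7; row 2: (101/4)/(19/4) = 101/19; row 3: entry -1/2 ≤ 0; row 4: (89/4)/(3/4) = 89/3. Minimum is 101/19 at row 2 (w2 leaves); pivot element 19/4.
Divide row 2 by 19/4; eliminate column x_2 from the other rows.
Row 4 update in column RHS: 89/4 − (3/4)·(101/19) = 347/19.

347/19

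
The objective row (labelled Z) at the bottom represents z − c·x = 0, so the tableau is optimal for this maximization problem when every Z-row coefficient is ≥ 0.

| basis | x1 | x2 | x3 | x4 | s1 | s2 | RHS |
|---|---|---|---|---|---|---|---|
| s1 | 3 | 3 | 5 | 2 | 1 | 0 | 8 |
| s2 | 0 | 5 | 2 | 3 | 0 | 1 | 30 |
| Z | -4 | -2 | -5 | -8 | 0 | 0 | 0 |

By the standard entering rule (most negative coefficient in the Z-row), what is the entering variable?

x4

Negative Z-row entries: x1: -4, x2: -2, x3: -5, x4: -8.
The most negative is -8 in column x4, so x4 enters.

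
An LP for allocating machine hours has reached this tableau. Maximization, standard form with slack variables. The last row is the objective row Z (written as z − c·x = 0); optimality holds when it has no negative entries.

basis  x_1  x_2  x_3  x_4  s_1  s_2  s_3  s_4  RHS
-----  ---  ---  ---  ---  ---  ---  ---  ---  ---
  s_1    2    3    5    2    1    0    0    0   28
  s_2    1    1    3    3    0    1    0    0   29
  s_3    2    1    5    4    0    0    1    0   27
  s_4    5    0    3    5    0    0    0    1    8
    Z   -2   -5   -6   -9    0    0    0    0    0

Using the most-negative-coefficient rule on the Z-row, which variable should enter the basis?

x_4

Negative Z-row entries: x_1: -2, x_2: -5, x_3: -6, x_4: -9.
The most negative is -9 in column x_4, so x_4 enters.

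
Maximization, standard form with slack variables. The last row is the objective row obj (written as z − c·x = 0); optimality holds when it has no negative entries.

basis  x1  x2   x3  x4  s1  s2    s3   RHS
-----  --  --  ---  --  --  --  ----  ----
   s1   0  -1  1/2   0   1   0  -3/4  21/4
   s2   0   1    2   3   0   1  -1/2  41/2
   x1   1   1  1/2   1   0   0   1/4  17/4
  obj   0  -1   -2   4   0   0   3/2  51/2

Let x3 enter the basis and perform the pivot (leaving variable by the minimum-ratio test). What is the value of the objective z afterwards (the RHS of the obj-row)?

Ratio test on column x3 — row 1: (21/4)/(1/2) = 21/2; row 2: (41/2)/2 = 41/4; row 3: (17/4)/(1/2) = 17/2. Minimum is 17/2 at row 3 (x1 leaves); pivot element 1/2.
Pivot on row 3; the obj-row RHS becomes 51/2 − (-2)·(17/2) = 85/2.

85/2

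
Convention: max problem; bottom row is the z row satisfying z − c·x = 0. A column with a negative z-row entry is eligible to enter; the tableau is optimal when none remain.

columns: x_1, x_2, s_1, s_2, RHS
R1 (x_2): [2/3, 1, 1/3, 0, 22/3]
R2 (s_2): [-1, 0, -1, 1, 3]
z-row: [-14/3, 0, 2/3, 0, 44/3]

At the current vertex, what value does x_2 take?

x_2 is basic (row 1); its value is the RHS of that row, 22/3.

22/3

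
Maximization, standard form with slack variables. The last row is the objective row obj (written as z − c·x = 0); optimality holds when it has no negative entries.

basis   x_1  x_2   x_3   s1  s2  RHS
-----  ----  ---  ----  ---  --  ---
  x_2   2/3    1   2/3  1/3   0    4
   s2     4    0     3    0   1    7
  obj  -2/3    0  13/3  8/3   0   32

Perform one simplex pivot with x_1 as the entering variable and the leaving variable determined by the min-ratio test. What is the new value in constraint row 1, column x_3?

1/6

Ratio test on column x_1 — row 1: 4/(2/3) = 6; row 2: 7/4 = 7/4. Minimum is 7/4 at row 2 (s2 leaves); pivot element 4.
Divide row 2 by 4; eliminate column x_1 from the other rows.
Row 1 update in column x_3: 2/3 − (2/3)·(3/4) = 1/6.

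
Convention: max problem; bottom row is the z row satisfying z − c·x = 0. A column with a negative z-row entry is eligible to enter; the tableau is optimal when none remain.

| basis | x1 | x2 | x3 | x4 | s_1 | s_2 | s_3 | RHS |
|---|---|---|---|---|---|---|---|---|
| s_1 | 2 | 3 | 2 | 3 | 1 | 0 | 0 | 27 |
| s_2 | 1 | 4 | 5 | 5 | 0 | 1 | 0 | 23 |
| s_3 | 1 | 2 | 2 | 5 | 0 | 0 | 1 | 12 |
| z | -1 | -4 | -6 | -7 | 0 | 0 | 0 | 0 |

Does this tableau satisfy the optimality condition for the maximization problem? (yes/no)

The z-row has a negative entry -7 in column x4, so it is not optimal.

no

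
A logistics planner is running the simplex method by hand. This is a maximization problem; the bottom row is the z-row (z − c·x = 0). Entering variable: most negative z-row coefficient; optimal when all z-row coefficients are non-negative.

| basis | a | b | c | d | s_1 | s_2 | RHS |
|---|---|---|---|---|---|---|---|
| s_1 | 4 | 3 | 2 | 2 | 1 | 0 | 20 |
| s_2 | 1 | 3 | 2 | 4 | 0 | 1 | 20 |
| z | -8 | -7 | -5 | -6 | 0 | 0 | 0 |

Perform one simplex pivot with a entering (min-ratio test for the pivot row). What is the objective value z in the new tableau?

Ratio test on column a — row 1: 20/4 = 5; row 2: 20/1 = 20. Minimum is 5 at row 1 (s_1 leaves); pivot element 4.
Pivot on row 1; the z-row RHS becomes 0 − (-8)·5 = 40.

40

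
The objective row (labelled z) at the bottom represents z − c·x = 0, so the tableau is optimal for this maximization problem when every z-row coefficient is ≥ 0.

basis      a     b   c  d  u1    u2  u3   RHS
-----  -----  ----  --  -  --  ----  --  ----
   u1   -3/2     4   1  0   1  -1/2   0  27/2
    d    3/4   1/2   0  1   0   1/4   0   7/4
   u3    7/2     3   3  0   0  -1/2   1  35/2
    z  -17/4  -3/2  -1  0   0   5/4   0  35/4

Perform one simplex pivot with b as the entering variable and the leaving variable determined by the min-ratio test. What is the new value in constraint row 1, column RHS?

27/8

Ratio test on column b — row 1: (27/2)/4 = 27/8; row 2: (7/4)/(1/2) = 7/2; row 3: (35/2)/3 = 35/6. Minimum is 27/8 at row 1 (u1 leaves); pivot element 4.
Divide row 1 by 4; eliminate column b from the other rows.
In the new row 1, the RHS entry is the old entry divided by the pivot: (27/2)/4 = 27/8.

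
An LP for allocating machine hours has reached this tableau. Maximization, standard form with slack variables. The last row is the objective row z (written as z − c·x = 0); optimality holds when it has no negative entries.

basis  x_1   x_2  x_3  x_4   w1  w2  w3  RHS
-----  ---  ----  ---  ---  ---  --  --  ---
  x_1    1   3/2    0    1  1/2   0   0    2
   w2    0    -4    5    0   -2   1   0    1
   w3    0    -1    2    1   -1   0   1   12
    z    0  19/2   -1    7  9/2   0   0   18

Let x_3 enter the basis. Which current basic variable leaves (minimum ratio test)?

w2

Column x_3 entries and ratios — x_1: 0 ≤ 0, skip; w2: 1/5 = 1/5; w3: 12/2 = 6.
Smallest ratio is 1/5 in the row of w2, so w2 leaves.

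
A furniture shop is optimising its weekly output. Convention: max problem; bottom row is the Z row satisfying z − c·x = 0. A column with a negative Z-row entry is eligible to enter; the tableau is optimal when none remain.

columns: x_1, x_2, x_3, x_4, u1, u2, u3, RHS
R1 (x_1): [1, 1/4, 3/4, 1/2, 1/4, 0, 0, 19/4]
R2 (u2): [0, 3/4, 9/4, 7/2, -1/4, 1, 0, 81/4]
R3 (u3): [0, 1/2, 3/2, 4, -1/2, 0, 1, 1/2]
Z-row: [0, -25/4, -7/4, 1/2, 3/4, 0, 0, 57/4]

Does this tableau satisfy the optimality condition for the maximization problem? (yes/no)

The Z-row has a negative entry -25/4 in column x_2, so it is not optimal.

no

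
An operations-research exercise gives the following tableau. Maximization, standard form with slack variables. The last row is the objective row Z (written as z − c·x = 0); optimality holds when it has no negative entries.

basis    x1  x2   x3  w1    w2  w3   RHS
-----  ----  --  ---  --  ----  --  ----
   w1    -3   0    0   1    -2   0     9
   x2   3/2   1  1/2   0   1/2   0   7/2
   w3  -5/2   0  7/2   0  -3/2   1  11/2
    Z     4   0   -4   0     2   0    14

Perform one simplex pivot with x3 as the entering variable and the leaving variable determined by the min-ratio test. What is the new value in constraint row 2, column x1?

Ratio test on column x3 — row 1: entry 0 ≤ 0; row 2: (7/2)/(1/2) = 7; row 3: (11/2)/(7/2) = 11/7. Minimum is 11/7 at row 3 (w3 leaves); pivot element 7/2.
Divide row 3 by 7/2; eliminate column x3 from the other rows.
Row 2 update in column x1: 3/2 − (1/2)·(-5/7) = 13/7.

13/7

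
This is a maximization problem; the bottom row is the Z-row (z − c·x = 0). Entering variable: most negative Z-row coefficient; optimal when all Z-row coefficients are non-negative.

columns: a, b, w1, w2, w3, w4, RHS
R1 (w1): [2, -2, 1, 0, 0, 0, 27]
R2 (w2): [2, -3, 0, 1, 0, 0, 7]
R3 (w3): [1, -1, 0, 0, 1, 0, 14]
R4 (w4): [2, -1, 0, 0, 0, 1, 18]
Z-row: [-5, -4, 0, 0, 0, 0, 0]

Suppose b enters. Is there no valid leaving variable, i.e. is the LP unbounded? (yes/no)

Every constraint-row entry in column b is ≤ 0, so increasing b is unbounded.

yes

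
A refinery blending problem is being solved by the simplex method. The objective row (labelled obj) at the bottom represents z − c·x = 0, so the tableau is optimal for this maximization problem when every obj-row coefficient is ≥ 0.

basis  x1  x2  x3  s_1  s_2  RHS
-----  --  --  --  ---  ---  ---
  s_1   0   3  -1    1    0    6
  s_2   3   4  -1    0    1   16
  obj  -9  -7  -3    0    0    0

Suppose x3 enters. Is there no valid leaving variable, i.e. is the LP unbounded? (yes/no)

yes

Every constraint-row entry in column x3 is ≤ 0, so increasing x3 is unbounded.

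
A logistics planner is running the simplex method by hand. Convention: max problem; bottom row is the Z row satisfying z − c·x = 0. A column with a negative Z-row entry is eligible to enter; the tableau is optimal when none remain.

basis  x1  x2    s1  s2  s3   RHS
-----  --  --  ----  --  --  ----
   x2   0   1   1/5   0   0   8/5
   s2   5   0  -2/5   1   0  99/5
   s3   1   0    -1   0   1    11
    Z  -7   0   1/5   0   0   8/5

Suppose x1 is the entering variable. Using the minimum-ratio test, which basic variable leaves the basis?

s2

Column x1 entries and ratios — x2: 0 ≤ 0, skip; s2: (99/5)/5 = 99/25; s3: 11/1 = 11.
Smallest ratio is 99/25 in the row of s2, so s2 leaves.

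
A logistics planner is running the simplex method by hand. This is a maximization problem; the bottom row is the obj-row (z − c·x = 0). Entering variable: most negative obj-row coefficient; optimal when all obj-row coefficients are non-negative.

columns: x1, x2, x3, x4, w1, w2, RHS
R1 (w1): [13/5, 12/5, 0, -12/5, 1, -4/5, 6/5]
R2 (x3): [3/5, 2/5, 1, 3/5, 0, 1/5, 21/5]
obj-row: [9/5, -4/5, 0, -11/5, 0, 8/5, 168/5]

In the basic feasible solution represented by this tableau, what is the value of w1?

w1 is basic (row 1); its value is the RHS of that row, 6/5.

6/5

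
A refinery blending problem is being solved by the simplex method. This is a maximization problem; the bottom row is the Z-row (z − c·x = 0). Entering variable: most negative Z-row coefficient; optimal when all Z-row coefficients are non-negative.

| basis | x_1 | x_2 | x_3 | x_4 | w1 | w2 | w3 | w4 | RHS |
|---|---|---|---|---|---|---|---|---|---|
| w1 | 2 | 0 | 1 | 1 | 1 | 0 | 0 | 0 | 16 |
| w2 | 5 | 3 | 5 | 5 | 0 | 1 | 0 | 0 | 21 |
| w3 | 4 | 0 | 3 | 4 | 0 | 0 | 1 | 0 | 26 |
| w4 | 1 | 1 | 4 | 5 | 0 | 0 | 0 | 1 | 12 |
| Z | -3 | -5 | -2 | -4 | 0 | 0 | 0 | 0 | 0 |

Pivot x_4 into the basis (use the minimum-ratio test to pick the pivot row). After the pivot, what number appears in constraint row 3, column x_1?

Ratio test on column x_4 — row 1: 16/1 = 16; row 2: 21/5 = 21/5; row 3: 26/4 = 13/2; row 4: 12/5 = 12/5. Minimum is 12/5 at row 4 (w4 leaves); pivot element 5.
Divide row 4 by 5; eliminate column x_4 from the other rows.
Row 3 update in column x_1: 4 − 4·(1/5) = 16/5.

16/5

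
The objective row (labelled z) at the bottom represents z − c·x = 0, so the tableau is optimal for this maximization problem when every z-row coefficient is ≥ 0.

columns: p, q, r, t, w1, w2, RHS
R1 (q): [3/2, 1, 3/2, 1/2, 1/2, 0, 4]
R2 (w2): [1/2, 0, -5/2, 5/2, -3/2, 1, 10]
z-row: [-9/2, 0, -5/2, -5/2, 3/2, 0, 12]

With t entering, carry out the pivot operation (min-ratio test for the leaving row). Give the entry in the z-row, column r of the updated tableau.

Ratio test on column t — row 1: 4/(1/2) = 8; row 2: 10/(5/2) = 4. Minimum is 4 at row 2 (w2 leaves); pivot element 5/2.
Divide row 2 by 5/2; eliminate column t from the other rows.
z-row update in column r: -5/2 − (-5/2)·(-1) = -5.

-5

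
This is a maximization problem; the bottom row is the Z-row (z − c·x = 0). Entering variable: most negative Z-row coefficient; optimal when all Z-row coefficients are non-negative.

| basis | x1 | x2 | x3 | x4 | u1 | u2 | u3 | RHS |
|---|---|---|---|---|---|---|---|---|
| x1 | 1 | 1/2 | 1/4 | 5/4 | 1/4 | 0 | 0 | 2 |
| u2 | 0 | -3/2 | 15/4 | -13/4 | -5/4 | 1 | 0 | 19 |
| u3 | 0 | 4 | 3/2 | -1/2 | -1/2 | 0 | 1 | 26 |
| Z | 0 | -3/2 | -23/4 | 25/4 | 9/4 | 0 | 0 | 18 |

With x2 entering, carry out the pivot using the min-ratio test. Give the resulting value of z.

Ratio test on column x2 — row 1: 2/(1/2) = 4; row 2: entry -3/2 ≤ 0; row 3: 26/4 = 13/2. Minimum is 4 at row 1 (x1 leaves); pivot element 1/2.
Pivot on row 1; the Z-row RHS becomes 18 − (-3/2)·4 = 24.

24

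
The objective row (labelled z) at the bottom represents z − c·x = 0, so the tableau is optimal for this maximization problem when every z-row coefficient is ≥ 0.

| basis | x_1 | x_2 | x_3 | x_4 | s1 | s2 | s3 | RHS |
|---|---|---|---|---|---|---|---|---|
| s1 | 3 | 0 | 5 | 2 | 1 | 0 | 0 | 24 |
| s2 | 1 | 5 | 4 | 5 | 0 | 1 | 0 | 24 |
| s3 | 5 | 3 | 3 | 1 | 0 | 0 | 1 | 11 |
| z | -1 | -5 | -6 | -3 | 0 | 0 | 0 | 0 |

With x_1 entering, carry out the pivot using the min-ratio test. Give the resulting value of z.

Ratio test on column x_1 — row 1: 24/3 = 8; row 2: 24/1 = 24; row 3: 11/5 = 11/5. Minimum is 11/5 at row 3 (s3 leaves); pivot element 5.
Pivot on row 3; the z-row RHS becomes 0 − (-1)·(11/5) = 11/5.

11/5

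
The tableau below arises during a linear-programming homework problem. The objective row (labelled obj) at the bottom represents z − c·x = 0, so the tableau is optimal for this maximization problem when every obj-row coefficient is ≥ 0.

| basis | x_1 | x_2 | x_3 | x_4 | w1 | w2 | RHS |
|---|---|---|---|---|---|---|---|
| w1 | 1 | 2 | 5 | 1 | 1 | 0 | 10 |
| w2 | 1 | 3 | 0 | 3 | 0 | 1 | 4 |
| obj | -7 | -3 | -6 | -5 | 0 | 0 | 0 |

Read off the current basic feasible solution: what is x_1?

0

x_1 is not in the basis, so in the current basic feasible solution x_1 = 0.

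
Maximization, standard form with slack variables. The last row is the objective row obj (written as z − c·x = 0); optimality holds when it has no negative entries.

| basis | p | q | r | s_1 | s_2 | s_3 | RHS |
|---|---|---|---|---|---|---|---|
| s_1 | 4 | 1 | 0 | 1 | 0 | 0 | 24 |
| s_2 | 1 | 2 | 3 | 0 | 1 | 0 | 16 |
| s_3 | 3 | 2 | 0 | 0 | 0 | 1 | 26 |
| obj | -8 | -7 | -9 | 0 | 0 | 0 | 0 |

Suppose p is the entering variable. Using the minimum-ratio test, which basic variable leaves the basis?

s_1

Column p entries and ratios — s_1: 24/4 = 6; s_2: 16/1 = 16; s_3: 26/3 = 26/3.
Smallest ratio is 6 in the row of s_1, so s_1 leaves.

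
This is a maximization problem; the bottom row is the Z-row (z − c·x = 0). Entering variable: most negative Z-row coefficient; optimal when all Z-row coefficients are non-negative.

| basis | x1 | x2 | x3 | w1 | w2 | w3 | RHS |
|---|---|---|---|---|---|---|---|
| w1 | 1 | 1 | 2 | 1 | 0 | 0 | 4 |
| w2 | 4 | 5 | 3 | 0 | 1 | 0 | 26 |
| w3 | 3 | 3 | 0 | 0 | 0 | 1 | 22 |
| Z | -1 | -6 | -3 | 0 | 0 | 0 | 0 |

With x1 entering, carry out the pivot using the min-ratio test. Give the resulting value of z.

Ratio test on column x1 — row 1: 4/1 = 4; row 2: 26/4 = 13/2; row 3: 22/3 = 22/3. Minimum is 4 at row 1 (w1 leaves); pivot element 1.
Pivot on row 1; the Z-row RHS becomes 0 − (-1)·4 = 4.

4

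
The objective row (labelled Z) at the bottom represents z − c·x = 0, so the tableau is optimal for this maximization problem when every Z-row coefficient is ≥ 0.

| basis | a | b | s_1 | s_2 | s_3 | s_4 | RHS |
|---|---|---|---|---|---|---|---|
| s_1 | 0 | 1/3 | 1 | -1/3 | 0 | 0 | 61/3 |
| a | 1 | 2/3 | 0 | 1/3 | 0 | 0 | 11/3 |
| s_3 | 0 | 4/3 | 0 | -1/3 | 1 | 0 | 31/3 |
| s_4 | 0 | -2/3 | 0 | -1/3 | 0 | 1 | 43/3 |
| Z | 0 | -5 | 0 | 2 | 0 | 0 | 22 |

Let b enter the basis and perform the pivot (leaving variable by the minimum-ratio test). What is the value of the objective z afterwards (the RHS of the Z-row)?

Ratio test on column b — row 1: (61/3)/(1/3) = 61; row 2: (11/3)/(2/3) = 11/2; row 3: (31/3)/(4/3) = 31/4; row 4: entry -2/3 ≤ 0. Minimum is 11/2 at row 2 (a leaves); pivot element 2/3.
Pivot on row 2; the Z-row RHS becomes 22 − (-5)·(11/2) = 99/2.

99/2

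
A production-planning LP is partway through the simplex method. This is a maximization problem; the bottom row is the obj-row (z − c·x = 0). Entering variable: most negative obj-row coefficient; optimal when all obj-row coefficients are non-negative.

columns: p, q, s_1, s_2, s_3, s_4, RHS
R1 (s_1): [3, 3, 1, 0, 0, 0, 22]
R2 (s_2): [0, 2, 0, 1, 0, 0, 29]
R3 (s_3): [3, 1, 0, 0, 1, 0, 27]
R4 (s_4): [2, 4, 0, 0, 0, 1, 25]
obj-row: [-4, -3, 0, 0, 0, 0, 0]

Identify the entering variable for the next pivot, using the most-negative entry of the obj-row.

p

Negative obj-row entries: p: -4, q: -3.
The most negative is -4 in column p, so p enters.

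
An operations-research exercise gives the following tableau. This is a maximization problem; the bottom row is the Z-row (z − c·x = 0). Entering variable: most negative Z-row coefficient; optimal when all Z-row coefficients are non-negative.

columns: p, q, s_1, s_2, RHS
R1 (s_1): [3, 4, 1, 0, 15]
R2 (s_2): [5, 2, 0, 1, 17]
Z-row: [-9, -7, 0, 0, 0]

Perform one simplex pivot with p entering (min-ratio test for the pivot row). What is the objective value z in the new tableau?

153/5

Ratio test on column p — row 1: 15/3 = 5; row 2: 17/5 = 17/5. Minimum is 17/5 at row 2 (s_2 leaves); pivot element 5.
Pivot on row 2; the Z-row RHS becomes 0 − (-9)·(17/5) = 153/5.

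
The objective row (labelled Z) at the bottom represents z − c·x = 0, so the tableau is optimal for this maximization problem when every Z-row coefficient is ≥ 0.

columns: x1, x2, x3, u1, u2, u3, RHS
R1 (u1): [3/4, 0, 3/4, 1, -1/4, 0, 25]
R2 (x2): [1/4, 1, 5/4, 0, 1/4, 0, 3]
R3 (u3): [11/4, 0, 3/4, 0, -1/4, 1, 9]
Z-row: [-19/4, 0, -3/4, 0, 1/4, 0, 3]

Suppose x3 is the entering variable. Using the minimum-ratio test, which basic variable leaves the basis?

x2

Column x3 entries and ratios — u1: 25/(3/4) = 100/3; x2: 3/(5/4) = 12/5; u3: 9/(3/4) = 12.
Smallest ratio is 12/5 in the row of x2, so x2 leaves.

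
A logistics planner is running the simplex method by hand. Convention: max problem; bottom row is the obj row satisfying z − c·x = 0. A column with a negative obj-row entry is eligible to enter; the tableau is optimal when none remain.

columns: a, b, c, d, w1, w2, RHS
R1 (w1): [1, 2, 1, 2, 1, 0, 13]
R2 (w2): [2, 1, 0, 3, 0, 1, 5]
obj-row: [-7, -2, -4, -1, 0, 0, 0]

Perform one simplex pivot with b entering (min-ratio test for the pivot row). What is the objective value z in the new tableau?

10

Ratio test on column b — row 1: 13/2 = 13/2; row 2: 5/1 = 5. Minimum is 5 at row 2 (w2 leaves); pivot element 1.
Pivot on row 2; the obj-row RHS becomes 0 − (-2)·5 = 10.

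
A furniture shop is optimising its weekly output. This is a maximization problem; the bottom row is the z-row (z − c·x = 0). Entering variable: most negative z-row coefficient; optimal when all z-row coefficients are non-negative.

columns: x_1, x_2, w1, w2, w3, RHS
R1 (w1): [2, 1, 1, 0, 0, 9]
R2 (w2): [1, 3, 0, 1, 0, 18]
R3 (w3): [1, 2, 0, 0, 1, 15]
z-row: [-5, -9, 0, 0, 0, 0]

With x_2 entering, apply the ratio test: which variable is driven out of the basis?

Column x_2 entries and ratios — w1: 9/1 = 9; w2: 18/3 = 6; w3: 15/2 = 15/2.
Smallest ratio is 6 in the row of w2, so w2 leaves.

w2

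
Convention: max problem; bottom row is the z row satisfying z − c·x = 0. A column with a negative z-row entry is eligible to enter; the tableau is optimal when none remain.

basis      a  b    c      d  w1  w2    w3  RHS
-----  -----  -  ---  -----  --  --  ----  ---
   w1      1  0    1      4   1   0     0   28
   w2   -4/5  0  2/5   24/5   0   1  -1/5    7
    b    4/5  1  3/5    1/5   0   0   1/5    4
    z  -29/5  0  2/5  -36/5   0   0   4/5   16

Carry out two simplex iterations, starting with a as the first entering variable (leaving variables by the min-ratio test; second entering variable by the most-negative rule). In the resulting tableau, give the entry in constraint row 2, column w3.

Ratio test on column a — row 1: 28/1 = 28; row 2: entry -4/5 ≤ 0; row 3: 4/(4/5) = 5. Minimum is 5 at row 3 (b leaves); pivot element 4/5.
Divide row 3 by 4/5; eliminate column a from the other rows.
Second iteration: most negative z-row entry is -23/4 in column d, so d enters.
Ratio test on column d — row 1: 23/(15/4) = 92/15; row 2: 11/5 = 11/5; row 3: 5/(1/4) = 20. Minimum is 11/5 at row 2 (w2 leaves); pivot element 5.
Divide row 2 by 5; eliminate column d from the other rows.
After both pivots, the entry at constraint row 2, column w3 is 0.

0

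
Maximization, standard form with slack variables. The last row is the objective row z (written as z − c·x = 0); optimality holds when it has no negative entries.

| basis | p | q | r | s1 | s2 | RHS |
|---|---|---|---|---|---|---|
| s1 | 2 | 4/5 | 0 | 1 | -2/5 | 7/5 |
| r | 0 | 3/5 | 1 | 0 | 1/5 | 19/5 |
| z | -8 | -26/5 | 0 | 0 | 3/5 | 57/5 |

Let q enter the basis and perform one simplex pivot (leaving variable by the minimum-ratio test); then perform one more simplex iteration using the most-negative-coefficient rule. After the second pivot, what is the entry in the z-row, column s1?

7/2

Ratio test on column q — row 1: (7/5)/(4/5) = 7/4; row 2: (19/5)/(3/5) = 19/3. Minimum is 7/4 at row 1 (s1 leaves); pivot element 4/5.
Divide row 1 by 4/5; eliminate column q from the other rows.
Second iteration: most negative z-row entry is -2 in column s2, so s2 enters.
Ratio test on column s2 — row 1: entry -1/2 ≤ 0; row 2: (11/4)/(1/2) = 11/2. Minimum is 11/2 at row 2 (r leaves); pivot element 1/2.
Divide row 2 by 1/2; eliminate column s2 from the other rows.
After both pivots, the entry at the z-row, column s1 is 7/2.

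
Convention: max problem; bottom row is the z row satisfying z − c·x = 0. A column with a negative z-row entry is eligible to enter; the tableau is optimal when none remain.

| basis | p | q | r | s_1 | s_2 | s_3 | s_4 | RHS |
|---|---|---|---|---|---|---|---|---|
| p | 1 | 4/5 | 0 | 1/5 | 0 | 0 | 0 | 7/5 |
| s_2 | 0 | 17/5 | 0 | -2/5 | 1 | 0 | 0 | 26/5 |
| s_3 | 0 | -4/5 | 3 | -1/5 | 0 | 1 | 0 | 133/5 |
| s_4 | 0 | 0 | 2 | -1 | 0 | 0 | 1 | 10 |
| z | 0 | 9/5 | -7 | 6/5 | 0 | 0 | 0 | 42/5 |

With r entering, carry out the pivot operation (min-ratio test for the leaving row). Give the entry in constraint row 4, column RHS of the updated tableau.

5

Ratio test on column r — row 1: entry 0 ≤ 0; row 2: entry 0 ≤ 0; row 3: (133/5)/3 = 133/15; row 4: 10/2 = 5. Minimum is 5 at row 4 (s_4 leaves); pivot element 2.
Divide row 4 by 2; eliminate column r from the other rows.
In the new row 4, the RHS entry is the old entry divided by the pivot: 10/2 = 5.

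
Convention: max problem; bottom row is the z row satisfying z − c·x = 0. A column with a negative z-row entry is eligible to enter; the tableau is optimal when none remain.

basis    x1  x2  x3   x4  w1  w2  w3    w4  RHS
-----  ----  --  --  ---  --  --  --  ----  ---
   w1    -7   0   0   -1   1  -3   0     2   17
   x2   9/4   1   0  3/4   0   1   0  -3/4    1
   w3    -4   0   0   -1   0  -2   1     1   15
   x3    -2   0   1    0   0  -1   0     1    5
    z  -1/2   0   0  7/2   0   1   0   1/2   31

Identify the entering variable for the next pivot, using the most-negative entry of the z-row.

Negative z-row entries: x1: -1/2.
The most negative is -1/2 in column x1, so x1 enters.

x1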